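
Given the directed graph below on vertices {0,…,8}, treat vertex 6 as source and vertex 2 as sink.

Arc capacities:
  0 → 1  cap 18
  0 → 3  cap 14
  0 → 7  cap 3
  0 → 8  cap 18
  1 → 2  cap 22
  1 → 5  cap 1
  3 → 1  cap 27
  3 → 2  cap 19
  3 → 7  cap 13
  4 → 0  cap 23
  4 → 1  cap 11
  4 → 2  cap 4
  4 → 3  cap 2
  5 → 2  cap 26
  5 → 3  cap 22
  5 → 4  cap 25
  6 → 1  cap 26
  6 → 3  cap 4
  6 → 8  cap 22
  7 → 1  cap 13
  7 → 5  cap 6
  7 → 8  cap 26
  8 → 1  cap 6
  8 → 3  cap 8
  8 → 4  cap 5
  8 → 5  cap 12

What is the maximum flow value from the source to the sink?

augment #1: 6→1→2 bottleneck 22, total now 22
augment #2: 6→3→2 bottleneck 4, total now 26
augment #3: 6→1→5→2 bottleneck 1, total now 27
augment #4: 6→8→3→2 bottleneck 8, total now 35
augment #5: 6→8→4→2 bottleneck 4, total now 39
augment #6: 6→8→5→2 bottleneck 10, total now 49

Maximum flow value: 49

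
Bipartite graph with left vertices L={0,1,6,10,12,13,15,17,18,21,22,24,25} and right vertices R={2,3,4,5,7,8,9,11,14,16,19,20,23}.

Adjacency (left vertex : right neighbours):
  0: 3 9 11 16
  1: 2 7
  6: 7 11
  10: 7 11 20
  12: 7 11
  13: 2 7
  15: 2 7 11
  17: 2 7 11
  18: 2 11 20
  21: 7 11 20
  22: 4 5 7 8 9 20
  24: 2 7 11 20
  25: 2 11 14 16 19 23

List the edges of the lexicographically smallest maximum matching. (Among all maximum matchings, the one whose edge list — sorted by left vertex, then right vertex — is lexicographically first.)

|M| = 7 (so the lex-smallest maximum matching has 7 edges)
process left vertices in ascending order; for each, take the smallest-labelled available neighbour that still permits 7 edges overall, or leave it unmatched if none does
lex-smallest matching: {0-3, 1-2, 6-7, 10-11, 18-20, 22-4, 25-14}

Lex-smallest maximum matching: {(0,3), (1,2), (6,7), (10,11), (18,20), (22,4), (25,14)}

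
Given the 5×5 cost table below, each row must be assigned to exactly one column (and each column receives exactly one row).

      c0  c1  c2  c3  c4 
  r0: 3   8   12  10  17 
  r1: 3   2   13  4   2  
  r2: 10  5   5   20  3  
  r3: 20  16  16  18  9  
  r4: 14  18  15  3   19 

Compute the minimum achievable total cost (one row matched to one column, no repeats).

optimal assignment: row0→col0 (cost 3), row1→col1 (cost 2), row2→col2 (cost 5), row3→col4 (cost 9), row4→col3 (cost 3)
total = 3 + 2 + 5 + 9 + 3 = 22

Minimum assignment cost: 22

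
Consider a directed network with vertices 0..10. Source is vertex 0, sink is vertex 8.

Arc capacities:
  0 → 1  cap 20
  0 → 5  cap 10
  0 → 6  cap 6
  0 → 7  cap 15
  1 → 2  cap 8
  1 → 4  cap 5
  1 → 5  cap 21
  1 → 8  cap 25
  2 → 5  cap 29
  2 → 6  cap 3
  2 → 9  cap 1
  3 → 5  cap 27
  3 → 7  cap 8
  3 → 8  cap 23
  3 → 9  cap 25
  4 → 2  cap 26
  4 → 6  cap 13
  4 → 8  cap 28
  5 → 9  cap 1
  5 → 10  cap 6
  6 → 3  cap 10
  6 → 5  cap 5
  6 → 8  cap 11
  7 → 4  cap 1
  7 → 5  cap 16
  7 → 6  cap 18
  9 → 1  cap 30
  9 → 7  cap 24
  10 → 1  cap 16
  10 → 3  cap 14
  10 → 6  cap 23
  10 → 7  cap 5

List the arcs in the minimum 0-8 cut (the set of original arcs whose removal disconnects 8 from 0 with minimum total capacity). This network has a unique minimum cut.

augment #1: 0→1→8 push 20
augment #2: 0→6→8 push 6
augment #3: 0→7→4→8 push 1
augment #4: 0→7→6→8 push 5
augment #5: 0→5→9→1→8 push 1
augment #6: 0→5→10→1→8 push 4
augment #7: 0→5→10→3→8 push 2
augment #8: 0→7→6→3→8 push 9
max flow = 48; residual-reachable set from 0 gives S-side
cut edges (S→T): {(0,1), (0,6), (0,7), (5,9), (5,10)} total cap 48

Min-cut arcs: {(0,1), (0,6), (0,7), (5,9), (5,10)} (total capacity 48)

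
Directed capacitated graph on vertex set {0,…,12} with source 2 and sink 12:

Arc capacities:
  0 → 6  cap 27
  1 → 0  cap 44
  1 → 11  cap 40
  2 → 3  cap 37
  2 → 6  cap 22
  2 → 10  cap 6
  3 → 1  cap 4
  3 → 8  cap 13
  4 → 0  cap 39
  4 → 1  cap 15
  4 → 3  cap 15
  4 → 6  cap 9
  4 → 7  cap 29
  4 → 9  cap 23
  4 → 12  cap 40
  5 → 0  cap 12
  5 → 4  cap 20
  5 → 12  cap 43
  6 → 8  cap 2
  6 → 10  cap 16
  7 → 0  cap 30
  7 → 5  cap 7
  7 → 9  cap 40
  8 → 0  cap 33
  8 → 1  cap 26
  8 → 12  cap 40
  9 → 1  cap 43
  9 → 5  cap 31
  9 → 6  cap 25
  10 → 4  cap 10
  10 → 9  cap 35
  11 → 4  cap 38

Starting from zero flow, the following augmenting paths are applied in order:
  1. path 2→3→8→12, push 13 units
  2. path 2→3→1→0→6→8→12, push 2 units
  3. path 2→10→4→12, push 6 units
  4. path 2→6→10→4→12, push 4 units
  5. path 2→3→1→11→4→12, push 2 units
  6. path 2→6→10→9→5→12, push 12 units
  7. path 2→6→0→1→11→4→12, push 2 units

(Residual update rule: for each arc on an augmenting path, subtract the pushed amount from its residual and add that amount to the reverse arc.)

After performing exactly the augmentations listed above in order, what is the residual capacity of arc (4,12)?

after path 1 (2→3→8→12, push 13): res(4,12)=40
after path 2 (2→3→1→0→6→8→12, push 2): res(4,12)=40
after path 3 (2→10→4→12, push 6): res(4,12)=34
after path 4 (2→6→10→4→12, push 4): res(4,12)=30
after path 5 (2→3→1→11→4→12, push 2): res(4,12)=28
after path 6 (2→6→10→9→5→12, push 12): res(4,12)=28
after path 7 (2→6→0→1→11→4→12, push 2): res(4,12)=26

Residual capacity of (4,12): 26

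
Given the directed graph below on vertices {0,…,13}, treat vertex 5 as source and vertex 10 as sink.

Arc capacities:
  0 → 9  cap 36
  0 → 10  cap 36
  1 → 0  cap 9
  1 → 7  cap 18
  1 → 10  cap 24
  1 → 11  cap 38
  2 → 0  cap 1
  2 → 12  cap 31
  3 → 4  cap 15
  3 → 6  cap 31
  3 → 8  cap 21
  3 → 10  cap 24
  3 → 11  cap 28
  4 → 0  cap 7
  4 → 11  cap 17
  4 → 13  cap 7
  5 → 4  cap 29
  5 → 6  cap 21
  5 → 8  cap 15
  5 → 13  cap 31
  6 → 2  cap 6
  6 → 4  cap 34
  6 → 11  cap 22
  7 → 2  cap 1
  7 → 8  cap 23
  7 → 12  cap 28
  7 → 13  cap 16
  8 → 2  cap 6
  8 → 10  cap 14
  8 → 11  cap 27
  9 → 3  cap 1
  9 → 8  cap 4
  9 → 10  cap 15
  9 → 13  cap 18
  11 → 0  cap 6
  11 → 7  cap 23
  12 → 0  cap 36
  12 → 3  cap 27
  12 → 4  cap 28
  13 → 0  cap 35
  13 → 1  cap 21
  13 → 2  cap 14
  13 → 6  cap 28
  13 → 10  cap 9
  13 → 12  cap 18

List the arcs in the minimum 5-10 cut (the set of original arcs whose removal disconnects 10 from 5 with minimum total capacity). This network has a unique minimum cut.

Min-cut arcs: {(4,0), (4,13), (5,8), (5,13), (6,2), (11,0), (11,7)} (total capacity 95)

augment #1: 5→8→10 push 14
augment #2: 5→13→10 push 9
augment #3: 5→4→0→10 push 7
augment #4: 5→13→0→10 push 22
augment #5: 5→4→11→0→10 push 6
augment #6: 5→4→13→0→10 push 1
augment #7: 5→4→13→1→10 push 6
augment #8: 5→6→2→0→9→10 push 1
augment #9: 5→6→2→12→3→10 push 5
augment #10: 5→8→2→12→3→10 push 1
augment #11: 5→4→11→7→12→3→10 push 9
augment #12: 5→6→11→7→12→3→10 push 9
augment #13: 5→6→11→7→13→1→10 push 5
max flow = 95; residual-reachable set from 5 gives S-side
cut edges (S→T): {(4,0), (4,13), (5,8), (5,13), (6,2), (11,0), (11,7)} total cap 95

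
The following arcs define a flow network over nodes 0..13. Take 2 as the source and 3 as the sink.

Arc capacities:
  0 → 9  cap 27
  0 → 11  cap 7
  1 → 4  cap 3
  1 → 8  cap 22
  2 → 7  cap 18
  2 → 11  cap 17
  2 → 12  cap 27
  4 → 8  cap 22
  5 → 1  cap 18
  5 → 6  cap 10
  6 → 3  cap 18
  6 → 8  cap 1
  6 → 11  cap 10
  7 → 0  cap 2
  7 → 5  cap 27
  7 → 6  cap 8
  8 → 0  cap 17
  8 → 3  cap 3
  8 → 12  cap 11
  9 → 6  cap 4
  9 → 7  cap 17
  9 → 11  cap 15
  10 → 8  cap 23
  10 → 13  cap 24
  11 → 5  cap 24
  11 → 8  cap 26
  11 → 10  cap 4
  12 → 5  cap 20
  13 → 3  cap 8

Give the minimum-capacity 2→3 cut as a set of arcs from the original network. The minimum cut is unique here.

Min-cut arcs: {(6,3), (8,3), (11,10)} (total capacity 25)

augment #1: 2→7→6→3 push 8
augment #2: 2→11→8→3 push 3
augment #3: 2→7→5→6→3 push 10
augment #4: 2→11→10→13→3 push 4
max flow = 25; residual-reachable set from 2 gives S-side
cut edges (S→T): {(6,3), (8,3), (11,10)} total cap 25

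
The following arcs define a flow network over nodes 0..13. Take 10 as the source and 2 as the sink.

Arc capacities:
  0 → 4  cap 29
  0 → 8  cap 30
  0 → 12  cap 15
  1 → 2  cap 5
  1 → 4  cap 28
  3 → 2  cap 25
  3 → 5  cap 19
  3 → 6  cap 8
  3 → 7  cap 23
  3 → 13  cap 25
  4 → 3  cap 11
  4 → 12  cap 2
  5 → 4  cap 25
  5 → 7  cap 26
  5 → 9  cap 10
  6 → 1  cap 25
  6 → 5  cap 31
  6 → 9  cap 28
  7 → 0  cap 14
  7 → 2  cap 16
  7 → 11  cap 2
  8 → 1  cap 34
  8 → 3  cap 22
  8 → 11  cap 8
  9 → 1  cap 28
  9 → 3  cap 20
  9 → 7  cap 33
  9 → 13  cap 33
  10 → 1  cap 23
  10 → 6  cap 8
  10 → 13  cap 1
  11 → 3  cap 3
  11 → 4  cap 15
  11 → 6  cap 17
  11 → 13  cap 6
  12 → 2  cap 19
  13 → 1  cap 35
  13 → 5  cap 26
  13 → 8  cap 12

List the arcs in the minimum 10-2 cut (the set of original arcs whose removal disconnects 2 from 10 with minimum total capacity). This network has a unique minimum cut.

Min-cut arcs: {(1,2), (4,3), (4,12), (10,6), (10,13)} (total capacity 27)

augment #1: 10→1→2 push 5
augment #2: 10→1→4→3→2 push 11
augment #3: 10→1→4→12→2 push 2
augment #4: 10→6→5→7→2 push 8
augment #5: 10→13→5→7→2 push 1
max flow = 27; residual-reachable set from 10 gives S-side
cut edges (S→T): {(1,2), (4,3), (4,12), (10,6), (10,13)} total cap 27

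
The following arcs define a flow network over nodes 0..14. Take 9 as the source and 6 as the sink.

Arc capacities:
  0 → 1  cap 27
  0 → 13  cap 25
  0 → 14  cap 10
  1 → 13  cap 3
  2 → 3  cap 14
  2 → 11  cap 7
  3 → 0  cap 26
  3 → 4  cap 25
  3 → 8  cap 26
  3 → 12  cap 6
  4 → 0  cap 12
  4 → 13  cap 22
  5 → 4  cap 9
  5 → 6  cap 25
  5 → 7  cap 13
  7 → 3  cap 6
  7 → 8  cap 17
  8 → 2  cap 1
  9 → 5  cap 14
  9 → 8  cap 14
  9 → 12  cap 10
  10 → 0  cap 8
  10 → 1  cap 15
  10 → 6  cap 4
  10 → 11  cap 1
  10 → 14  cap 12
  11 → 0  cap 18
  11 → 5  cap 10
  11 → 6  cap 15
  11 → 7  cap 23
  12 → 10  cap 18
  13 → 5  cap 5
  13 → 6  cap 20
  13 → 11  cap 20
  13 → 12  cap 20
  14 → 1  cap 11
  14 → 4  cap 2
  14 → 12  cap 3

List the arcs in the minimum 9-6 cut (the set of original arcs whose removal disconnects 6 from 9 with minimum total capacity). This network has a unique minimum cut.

Min-cut arcs: {(8,2), (9,5), (9,12)} (total capacity 25)

augment #1: 9→5→6 push 14
augment #2: 9→12→10→6 push 4
augment #3: 9→8→2→11→6 push 1
augment #4: 9→12→10→11→6 push 1
augment #5: 9→12→10→0→13→6 push 5
max flow = 25; residual-reachable set from 9 gives S-side
cut edges (S→T): {(8,2), (9,5), (9,12)} total cap 25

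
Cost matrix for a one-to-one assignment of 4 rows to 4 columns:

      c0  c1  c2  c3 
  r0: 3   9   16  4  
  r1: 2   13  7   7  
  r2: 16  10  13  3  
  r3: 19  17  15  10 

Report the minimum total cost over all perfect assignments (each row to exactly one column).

Minimum assignment cost: 29

optimal assignment: row0→col1 (cost 9), row1→col0 (cost 2), row2→col3 (cost 3), row3→col2 (cost 15)
total = 9 + 2 + 3 + 15 = 29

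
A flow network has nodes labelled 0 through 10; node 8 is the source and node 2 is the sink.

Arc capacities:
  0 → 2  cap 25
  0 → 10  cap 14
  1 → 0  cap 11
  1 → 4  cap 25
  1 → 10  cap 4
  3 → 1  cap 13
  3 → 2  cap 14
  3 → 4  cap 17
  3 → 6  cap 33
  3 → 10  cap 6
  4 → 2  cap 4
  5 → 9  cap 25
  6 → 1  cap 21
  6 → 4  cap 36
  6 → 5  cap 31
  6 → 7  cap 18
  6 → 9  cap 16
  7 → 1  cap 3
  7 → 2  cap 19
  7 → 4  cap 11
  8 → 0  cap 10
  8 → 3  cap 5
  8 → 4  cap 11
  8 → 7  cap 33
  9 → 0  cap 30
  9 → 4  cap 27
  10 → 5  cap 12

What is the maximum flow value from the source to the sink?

Maximum flow value: 41

augment #1: 8→0→2 bottleneck 10, total now 10
augment #2: 8→3→2 bottleneck 5, total now 15
augment #3: 8→4→2 bottleneck 4, total now 19
augment #4: 8→7→2 bottleneck 19, total now 38
augment #5: 8→7→1→0→2 bottleneck 3, total now 41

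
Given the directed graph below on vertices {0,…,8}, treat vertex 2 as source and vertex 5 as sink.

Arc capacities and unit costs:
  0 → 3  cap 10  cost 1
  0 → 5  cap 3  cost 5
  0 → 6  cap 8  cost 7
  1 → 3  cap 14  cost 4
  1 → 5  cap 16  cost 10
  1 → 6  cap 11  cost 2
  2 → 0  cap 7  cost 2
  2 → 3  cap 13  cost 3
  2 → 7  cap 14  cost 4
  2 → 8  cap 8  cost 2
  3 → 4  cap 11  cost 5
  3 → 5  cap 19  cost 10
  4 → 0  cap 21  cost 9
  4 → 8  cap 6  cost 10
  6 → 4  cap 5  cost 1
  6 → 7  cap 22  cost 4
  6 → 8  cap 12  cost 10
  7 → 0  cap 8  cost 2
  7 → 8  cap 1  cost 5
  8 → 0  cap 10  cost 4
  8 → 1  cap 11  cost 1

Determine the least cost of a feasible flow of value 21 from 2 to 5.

shortest-cost path #1: 2→0→5 push 3 @ unit cost 7 (adds 21)
shortest-cost path #2: 2→3→5 push 13 @ unit cost 13 (adds 169)
shortest-cost path #3: 2→8→1→5 push 5 @ unit cost 13 (adds 65)
total cost = 255

Minimum cost for 21 units: 255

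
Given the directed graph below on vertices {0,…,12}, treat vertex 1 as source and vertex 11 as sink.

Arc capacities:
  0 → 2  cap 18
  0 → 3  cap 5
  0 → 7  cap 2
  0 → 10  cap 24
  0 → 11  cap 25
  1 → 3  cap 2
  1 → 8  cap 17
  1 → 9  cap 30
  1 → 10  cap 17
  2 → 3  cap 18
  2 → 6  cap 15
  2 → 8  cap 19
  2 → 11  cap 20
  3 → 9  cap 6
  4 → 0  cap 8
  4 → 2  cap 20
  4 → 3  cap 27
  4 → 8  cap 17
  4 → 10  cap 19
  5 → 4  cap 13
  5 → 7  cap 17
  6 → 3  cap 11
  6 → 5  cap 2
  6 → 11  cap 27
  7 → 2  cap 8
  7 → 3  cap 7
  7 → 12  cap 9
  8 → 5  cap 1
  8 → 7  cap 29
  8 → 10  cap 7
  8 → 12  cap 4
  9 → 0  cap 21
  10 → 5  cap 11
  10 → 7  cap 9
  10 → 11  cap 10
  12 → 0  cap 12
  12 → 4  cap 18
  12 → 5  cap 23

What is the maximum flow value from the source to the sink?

Maximum flow value: 55

augment #1: 1→10→11 bottleneck 10, total now 10
augment #2: 1→9→0→11 bottleneck 21, total now 31
augment #3: 1→8→7→2→11 bottleneck 8, total now 39
augment #4: 1→8→12→0→11 bottleneck 4, total now 43
augment #5: 1→8→5→4→2→11 bottleneck 1, total now 44
augment #6: 1→10→5→4→2→11 bottleneck 7, total now 51
augment #7: 1→8→7→12→0→2→11 bottleneck 4, total now 55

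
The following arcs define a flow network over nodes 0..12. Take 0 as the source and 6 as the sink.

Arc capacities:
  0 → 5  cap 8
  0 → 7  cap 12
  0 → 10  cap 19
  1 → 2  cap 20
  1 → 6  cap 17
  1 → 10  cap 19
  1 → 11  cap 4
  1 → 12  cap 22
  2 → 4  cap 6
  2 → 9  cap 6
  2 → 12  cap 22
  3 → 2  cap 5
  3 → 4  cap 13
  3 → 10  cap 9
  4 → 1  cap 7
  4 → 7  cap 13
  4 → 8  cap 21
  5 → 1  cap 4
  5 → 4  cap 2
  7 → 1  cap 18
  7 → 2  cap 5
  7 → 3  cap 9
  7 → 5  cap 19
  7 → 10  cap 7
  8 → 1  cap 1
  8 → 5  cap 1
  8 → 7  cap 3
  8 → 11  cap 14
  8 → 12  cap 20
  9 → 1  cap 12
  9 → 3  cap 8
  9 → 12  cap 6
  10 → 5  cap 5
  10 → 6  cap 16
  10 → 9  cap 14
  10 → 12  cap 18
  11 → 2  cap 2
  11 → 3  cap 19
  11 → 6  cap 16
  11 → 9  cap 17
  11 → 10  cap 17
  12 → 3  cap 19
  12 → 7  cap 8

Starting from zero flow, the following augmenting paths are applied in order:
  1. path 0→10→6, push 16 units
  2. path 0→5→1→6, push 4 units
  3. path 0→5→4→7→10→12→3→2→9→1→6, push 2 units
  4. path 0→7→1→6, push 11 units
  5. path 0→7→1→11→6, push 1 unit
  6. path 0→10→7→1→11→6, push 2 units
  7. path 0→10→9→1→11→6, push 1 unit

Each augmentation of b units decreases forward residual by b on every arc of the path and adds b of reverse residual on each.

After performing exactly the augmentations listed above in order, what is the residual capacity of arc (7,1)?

Residual capacity of (7,1): 4

after path 1 (0→10→6, push 16): res(7,1)=18
after path 2 (0→5→1→6, push 4): res(7,1)=18
after path 3 (0→5→4→7→10→12→3→2→9→1→6, push 2): res(7,1)=18
after path 4 (0→7→1→6, push 11): res(7,1)=7
after path 5 (0→7→1→11→6, push 1): res(7,1)=6
after path 6 (0→10→7→1→11→6, push 2): res(7,1)=4
after path 7 (0→10→9→1→11→6, push 1): res(7,1)=4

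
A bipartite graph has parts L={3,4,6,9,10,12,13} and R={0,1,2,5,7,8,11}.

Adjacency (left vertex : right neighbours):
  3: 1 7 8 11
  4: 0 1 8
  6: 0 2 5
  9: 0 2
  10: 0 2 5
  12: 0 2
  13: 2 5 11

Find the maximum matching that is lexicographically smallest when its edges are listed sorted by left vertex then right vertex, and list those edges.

|M| = 6 (so the lex-smallest maximum matching has 6 edges)
process left vertices in ascending order; for each, take the smallest-labelled available neighbour that still permits 6 edges overall, or leave it unmatched if none does
lex-smallest matching: {3-1, 4-8, 6-0, 9-2, 10-5, 13-11}

Lex-smallest maximum matching: {(3,1), (4,8), (6,0), (9,2), (10,5), (13,11)}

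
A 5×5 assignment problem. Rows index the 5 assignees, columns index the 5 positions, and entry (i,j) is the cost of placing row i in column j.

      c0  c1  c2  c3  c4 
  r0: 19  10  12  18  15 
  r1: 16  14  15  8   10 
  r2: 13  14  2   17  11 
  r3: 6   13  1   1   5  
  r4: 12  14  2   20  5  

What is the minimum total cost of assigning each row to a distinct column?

optimal assignment: row0→col1 (cost 10), row1→col3 (cost 8), row2→col2 (cost 2), row3→col0 (cost 6), row4→col4 (cost 5)
total = 10 + 8 + 2 + 6 + 5 = 31

Minimum assignment cost: 31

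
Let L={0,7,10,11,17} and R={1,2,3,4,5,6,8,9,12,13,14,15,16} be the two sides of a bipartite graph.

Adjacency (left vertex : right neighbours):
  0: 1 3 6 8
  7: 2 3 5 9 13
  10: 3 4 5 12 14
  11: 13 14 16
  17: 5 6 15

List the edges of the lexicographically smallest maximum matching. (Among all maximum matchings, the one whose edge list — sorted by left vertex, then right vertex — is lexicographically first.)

Lex-smallest maximum matching: {(0,1), (7,2), (10,3), (11,13), (17,5)}

|M| = 5 (so the lex-smallest maximum matching has 5 edges)
process left vertices in ascending order; for each, take the smallest-labelled available neighbour that still permits 5 edges overall, or leave it unmatched if none does
lex-smallest matching: {0-1, 7-2, 10-3, 11-13, 17-5}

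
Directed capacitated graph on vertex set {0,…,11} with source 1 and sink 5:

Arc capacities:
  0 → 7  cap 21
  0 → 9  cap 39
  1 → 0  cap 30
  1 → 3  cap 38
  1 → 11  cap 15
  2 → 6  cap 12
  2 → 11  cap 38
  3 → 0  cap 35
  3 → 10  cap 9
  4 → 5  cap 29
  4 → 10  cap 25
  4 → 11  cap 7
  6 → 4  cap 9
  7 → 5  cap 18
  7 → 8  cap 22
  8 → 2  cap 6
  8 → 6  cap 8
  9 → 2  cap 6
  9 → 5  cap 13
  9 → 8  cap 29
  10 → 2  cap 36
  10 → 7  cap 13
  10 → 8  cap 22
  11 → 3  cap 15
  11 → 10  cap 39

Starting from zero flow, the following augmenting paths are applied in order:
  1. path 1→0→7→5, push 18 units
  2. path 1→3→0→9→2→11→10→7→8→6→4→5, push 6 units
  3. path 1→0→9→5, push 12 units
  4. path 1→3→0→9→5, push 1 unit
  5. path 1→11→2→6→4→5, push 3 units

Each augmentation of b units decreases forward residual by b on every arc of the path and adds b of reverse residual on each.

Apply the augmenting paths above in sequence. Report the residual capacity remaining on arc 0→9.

after path 1 (1→0→7→5, push 18): res(0,9)=39
after path 2 (1→3→0→9→2→11→10→7→8→6→4→5, push 6): res(0,9)=33
after path 3 (1→0→9→5, push 12): res(0,9)=21
after path 4 (1→3→0→9→5, push 1): res(0,9)=20
after path 5 (1→11→2→6→4→5, push 3): res(0,9)=20

Residual capacity of (0,9): 20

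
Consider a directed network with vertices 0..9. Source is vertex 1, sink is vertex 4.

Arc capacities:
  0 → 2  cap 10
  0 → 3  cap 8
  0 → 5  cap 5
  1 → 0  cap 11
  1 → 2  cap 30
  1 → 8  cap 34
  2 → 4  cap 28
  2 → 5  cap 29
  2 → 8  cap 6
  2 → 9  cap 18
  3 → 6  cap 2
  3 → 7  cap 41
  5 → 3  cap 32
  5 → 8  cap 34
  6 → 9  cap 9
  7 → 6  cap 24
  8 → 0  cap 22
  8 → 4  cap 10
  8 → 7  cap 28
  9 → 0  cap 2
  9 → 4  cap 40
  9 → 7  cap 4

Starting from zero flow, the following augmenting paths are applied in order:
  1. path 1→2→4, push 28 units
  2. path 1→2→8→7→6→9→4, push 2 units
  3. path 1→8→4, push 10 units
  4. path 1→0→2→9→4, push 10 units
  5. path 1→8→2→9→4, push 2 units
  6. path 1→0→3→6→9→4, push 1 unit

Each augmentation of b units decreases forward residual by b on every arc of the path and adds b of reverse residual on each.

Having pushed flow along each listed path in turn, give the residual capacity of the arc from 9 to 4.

after path 1 (1→2→4, push 28): res(9,4)=40
after path 2 (1→2→8→7→6→9→4, push 2): res(9,4)=38
after path 3 (1→8→4, push 10): res(9,4)=38
after path 4 (1→0→2→9→4, push 10): res(9,4)=28
after path 5 (1→8→2→9→4, push 2): res(9,4)=26
after path 6 (1→0→3→6→9→4, push 1): res(9,4)=25

Residual capacity of (9,4): 25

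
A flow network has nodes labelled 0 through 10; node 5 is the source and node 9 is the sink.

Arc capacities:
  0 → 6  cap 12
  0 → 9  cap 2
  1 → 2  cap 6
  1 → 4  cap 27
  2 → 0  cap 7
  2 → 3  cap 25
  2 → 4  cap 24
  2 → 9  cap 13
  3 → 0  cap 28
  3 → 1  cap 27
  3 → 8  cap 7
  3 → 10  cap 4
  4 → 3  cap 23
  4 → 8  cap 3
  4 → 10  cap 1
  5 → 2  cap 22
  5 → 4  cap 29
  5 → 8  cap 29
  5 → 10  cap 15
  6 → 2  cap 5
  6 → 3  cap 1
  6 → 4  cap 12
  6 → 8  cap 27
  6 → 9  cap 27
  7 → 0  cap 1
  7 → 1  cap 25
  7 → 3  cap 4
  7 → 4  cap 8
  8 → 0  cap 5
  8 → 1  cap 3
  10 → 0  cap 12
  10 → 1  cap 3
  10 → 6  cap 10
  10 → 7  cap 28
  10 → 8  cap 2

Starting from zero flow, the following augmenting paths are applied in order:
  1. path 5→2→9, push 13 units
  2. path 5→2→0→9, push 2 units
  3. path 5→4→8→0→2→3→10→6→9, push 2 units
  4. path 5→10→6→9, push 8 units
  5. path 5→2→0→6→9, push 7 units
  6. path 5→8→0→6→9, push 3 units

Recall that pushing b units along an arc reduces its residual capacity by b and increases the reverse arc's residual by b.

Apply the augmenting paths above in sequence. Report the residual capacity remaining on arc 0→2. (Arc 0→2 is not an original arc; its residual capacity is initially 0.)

Residual capacity of (0,2): 7

after path 1 (5→2→9, push 13): res(0,2)=0
after path 2 (5→2→0→9, push 2): res(0,2)=2
after path 3 (5→4→8→0→2→3→10→6→9, push 2): res(0,2)=0
after path 4 (5→10→6→9, push 8): res(0,2)=0
after path 5 (5→2→0→6→9, push 7): res(0,2)=7
after path 6 (5→8→0→6→9, push 3): res(0,2)=7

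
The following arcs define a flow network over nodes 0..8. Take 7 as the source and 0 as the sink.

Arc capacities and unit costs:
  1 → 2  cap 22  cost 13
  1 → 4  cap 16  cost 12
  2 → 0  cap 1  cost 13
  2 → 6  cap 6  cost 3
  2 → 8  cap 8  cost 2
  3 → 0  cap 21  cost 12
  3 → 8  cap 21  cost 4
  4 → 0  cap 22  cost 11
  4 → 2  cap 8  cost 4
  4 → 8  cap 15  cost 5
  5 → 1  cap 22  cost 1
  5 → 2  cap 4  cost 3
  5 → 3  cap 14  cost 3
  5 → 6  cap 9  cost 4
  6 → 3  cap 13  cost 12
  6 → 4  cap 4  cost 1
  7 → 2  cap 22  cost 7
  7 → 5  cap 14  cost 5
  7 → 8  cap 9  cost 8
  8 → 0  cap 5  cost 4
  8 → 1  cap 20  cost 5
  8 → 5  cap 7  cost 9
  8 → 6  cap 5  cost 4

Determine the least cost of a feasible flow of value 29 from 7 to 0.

Minimum cost for 29 units: 624

shortest-cost path #1: 7→8→0 push 5 @ unit cost 12 (adds 60)
shortest-cost path #2: 7→2→0 push 1 @ unit cost 20 (adds 20)
shortest-cost path #3: 7→5→3→0 push 14 @ unit cost 20 (adds 280)
shortest-cost path #4: 7→2→6→4→0 push 4 @ unit cost 22 (adds 88)
shortest-cost path #5: 7→2→6→3→0 push 2 @ unit cost 34 (adds 68)
shortest-cost path #6: 7→8→1→4→0 push 3 @ unit cost 36 (adds 108)
total cost = 624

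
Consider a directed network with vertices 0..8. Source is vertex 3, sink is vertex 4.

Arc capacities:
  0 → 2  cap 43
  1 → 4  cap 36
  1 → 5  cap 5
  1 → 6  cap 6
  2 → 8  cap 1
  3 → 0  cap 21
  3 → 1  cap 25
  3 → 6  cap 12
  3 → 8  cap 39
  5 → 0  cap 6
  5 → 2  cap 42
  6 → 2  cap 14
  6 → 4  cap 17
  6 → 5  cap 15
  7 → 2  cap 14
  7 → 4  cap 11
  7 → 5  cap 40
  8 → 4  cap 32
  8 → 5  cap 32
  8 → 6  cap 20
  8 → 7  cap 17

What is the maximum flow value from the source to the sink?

augment #1: 3→1→4 bottleneck 25, total now 25
augment #2: 3→6→4 bottleneck 12, total now 37
augment #3: 3→8→4 bottleneck 32, total now 69
augment #4: 3→8→6→4 bottleneck 5, total now 74
augment #5: 3→8→7→4 bottleneck 2, total now 76
augment #6: 3→0→2→8→7→4 bottleneck 1, total now 77

Maximum flow value: 77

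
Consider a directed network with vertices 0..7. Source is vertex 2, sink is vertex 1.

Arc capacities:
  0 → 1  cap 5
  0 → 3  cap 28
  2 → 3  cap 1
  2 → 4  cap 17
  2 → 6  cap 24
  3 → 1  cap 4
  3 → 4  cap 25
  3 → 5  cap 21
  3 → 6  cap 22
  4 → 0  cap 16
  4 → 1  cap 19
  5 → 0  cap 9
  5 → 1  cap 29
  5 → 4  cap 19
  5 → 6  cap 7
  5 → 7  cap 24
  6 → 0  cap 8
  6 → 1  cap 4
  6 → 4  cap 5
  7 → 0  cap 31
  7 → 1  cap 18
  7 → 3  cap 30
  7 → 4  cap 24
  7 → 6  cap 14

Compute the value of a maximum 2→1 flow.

Maximum flow value: 35

augment #1: 2→3→1 bottleneck 1, total now 1
augment #2: 2→4→1 bottleneck 17, total now 18
augment #3: 2→6→1 bottleneck 4, total now 22
augment #4: 2→6→0→1 bottleneck 5, total now 27
augment #5: 2→6→4→1 bottleneck 2, total now 29
augment #6: 2→6→0→3→1 bottleneck 3, total now 32
augment #7: 2→6→4→0→3→5→1 bottleneck 3, total now 35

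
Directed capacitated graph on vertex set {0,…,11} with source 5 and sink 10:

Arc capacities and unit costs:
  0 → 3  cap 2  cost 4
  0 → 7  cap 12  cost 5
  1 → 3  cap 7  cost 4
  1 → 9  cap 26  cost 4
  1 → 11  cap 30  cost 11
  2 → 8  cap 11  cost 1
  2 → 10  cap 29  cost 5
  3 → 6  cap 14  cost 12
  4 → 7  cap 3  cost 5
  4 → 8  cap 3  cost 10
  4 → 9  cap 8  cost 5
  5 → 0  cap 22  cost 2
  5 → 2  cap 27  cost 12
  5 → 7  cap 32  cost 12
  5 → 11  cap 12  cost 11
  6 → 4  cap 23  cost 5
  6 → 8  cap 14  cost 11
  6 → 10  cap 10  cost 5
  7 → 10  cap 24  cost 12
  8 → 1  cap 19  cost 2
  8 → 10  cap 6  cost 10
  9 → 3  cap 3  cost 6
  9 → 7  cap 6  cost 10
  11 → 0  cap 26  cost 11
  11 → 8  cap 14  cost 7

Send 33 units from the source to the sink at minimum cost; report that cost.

Minimum cost for 33 units: 573

shortest-cost path #1: 5→2→10 push 27 @ unit cost 17 (adds 459)
shortest-cost path #2: 5→0→7→10 push 6 @ unit cost 19 (adds 114)
total cost = 573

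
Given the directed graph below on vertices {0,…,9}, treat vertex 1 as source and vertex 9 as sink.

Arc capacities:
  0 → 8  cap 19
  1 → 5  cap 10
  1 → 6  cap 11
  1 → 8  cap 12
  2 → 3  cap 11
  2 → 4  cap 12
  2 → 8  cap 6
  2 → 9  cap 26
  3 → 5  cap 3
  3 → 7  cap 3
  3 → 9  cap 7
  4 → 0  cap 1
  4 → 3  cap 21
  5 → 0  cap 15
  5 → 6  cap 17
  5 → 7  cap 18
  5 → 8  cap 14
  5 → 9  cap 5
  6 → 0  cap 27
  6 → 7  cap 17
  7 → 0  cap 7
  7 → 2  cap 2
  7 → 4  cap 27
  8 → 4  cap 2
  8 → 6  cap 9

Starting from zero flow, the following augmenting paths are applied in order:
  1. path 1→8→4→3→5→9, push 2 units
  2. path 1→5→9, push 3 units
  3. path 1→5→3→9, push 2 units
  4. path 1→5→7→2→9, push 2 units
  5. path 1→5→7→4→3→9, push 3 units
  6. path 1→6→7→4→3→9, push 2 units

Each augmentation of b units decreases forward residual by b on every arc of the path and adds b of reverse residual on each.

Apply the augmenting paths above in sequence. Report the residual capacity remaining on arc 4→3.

after path 1 (1→8→4→3→5→9, push 2): res(4,3)=19
after path 2 (1→5→9, push 3): res(4,3)=19
after path 3 (1→5→3→9, push 2): res(4,3)=19
after path 4 (1→5→7→2→9, push 2): res(4,3)=19
after path 5 (1→5→7→4→3→9, push 3): res(4,3)=16
after path 6 (1→6→7→4→3→9, push 2): res(4,3)=14

Residual capacity of (4,3): 14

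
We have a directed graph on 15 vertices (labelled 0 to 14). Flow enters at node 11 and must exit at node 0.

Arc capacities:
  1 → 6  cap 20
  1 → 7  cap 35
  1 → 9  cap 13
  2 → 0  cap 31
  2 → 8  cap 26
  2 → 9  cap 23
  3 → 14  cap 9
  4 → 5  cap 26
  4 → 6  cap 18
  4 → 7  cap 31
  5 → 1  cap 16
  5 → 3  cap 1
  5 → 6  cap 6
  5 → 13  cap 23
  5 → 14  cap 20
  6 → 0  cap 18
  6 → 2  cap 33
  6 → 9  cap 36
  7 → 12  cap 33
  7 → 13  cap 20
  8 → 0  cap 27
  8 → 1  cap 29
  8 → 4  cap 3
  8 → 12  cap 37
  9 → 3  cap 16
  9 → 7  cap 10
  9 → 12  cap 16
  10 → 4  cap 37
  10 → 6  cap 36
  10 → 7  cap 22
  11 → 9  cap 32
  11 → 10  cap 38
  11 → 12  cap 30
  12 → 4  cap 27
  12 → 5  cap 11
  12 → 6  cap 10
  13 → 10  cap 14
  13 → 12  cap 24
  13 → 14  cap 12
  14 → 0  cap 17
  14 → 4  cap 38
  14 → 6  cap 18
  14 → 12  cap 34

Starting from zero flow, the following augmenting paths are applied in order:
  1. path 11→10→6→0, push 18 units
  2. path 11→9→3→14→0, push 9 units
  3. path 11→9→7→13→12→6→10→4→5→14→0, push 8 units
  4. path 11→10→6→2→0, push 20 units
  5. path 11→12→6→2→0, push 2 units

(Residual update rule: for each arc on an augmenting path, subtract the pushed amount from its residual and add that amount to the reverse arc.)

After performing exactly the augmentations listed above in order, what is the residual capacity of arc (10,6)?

after path 1 (11→10→6→0, push 18): res(10,6)=18
after path 2 (11→9→3→14→0, push 9): res(10,6)=18
after path 3 (11→9→7→13→12→6→10→4→5→14→0, push 8): res(10,6)=26
after path 4 (11→10→6→2→0, push 20): res(10,6)=6
after path 5 (11→12→6→2→0, push 2): res(10,6)=6

Residual capacity of (10,6): 6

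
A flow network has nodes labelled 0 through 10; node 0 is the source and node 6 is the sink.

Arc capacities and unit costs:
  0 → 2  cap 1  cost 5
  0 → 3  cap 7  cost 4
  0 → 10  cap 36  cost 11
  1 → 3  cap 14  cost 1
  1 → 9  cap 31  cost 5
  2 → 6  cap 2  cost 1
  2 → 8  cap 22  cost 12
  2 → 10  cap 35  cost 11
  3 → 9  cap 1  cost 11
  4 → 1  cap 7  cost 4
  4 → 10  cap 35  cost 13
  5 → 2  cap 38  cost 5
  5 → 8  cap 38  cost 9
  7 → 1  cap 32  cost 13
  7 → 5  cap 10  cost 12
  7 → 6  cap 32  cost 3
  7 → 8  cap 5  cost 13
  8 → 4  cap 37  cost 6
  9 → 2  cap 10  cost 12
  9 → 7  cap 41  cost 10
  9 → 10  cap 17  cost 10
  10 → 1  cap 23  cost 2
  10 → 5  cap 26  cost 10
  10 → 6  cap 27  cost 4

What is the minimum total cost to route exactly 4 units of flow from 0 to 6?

shortest-cost path #1: 0→2→6 push 1 @ unit cost 6 (adds 6)
shortest-cost path #2: 0→10→6 push 3 @ unit cost 15 (adds 45)
total cost = 51

Minimum cost for 4 units: 51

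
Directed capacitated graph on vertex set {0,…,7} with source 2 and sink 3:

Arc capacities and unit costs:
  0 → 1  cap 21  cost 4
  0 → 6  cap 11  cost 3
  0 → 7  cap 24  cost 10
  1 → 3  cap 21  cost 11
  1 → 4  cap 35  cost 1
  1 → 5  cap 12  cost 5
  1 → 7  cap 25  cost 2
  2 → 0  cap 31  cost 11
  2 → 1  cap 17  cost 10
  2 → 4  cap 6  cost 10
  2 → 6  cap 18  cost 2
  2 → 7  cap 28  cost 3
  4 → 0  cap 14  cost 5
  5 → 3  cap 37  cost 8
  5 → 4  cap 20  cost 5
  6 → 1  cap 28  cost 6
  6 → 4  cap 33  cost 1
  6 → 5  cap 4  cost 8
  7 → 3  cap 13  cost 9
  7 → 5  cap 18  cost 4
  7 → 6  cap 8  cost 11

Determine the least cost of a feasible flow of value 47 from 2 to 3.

shortest-cost path #1: 2→7→3 push 13 @ unit cost 12 (adds 156)
shortest-cost path #2: 2→7→5→3 push 15 @ unit cost 15 (adds 225)
shortest-cost path #3: 2→6→5→3 push 4 @ unit cost 18 (adds 72)
shortest-cost path #4: 2→6→1→3 push 14 @ unit cost 19 (adds 266)
shortest-cost path #5: 2→1→3 push 1 @ unit cost 21 (adds 21)
total cost = 740

Minimum cost for 47 units: 740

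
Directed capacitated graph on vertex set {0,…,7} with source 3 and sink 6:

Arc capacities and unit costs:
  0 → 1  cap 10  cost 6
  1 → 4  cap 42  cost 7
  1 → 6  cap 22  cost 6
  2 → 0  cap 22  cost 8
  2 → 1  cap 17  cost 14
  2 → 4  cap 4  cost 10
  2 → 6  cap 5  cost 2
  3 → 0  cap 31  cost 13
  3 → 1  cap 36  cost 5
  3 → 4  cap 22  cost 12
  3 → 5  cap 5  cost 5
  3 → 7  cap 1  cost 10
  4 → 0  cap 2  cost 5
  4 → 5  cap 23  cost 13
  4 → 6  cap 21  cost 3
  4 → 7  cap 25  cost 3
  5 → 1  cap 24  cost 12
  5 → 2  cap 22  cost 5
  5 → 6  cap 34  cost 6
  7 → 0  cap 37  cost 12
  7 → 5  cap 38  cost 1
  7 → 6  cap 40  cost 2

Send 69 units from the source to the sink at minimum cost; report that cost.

shortest-cost path #1: 3→5→6 push 5 @ unit cost 11 (adds 55)
shortest-cost path #2: 3→1→6 push 22 @ unit cost 11 (adds 242)
shortest-cost path #3: 3→7→6 push 1 @ unit cost 12 (adds 12)
shortest-cost path #4: 3→4→6 push 21 @ unit cost 15 (adds 315)
shortest-cost path #5: 3→4→7→6 push 1 @ unit cost 17 (adds 17)
shortest-cost path #6: 3→1→4→7→6 push 14 @ unit cost 17 (adds 238)
shortest-cost path #7: 3→0→1→4→7→6 push 5 @ unit cost 31 (adds 155)
total cost = 1034

Minimum cost for 69 units: 1034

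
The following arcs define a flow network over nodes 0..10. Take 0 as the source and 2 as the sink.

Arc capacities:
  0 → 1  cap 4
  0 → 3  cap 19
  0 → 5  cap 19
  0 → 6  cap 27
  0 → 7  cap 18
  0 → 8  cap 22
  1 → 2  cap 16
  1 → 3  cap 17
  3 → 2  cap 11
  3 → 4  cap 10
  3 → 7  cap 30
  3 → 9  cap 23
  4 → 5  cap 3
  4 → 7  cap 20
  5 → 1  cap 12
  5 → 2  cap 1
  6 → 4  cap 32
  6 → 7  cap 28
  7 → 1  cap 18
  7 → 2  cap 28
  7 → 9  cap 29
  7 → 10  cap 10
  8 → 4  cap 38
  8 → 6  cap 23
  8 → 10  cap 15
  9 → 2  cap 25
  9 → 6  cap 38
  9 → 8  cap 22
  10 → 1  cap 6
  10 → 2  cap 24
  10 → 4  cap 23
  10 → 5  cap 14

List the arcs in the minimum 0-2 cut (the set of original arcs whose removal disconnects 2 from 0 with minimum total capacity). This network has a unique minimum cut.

Min-cut arcs: {(0,1), (0,3), (0,6), (0,7), (0,8), (5,1), (5,2)} (total capacity 103)

augment #1: 0→1→2 push 4
augment #2: 0→3→2 push 11
augment #3: 0→5→2 push 1
augment #4: 0→7→2 push 18
augment #5: 0→3→7→2 push 8
augment #6: 0→5→1→2 push 12
augment #7: 0→6→7→2 push 2
augment #8: 0→8→10→2 push 15
augment #9: 0→6→7→9→2 push 25
augment #10: 0→8→4→7→10→2 push 7
max flow = 103; residual-reachable set from 0 gives S-side
cut edges (S→T): {(0,1), (0,3), (0,6), (0,7), (0,8), (5,1), (5,2)} total cap 103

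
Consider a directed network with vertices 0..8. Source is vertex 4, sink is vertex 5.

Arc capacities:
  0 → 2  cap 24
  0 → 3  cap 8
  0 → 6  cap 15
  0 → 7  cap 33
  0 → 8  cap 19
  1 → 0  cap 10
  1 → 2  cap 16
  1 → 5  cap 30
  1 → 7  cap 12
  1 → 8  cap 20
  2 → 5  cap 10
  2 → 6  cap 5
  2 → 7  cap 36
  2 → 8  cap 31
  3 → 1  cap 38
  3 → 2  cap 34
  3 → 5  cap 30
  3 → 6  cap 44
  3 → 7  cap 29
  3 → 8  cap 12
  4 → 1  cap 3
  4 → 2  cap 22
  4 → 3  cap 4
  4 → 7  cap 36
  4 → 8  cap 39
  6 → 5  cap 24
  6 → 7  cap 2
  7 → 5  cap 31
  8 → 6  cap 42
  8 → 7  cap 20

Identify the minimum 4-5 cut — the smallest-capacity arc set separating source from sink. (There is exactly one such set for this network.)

Min-cut arcs: {(2,5), (4,1), (4,3), (6,5), (7,5)} (total capacity 72)

augment #1: 4→1→5 push 3
augment #2: 4→2→5 push 10
augment #3: 4→3→5 push 4
augment #4: 4→7→5 push 31
augment #5: 4→2→6→5 push 5
augment #6: 4→8→6→5 push 19
max flow = 72; residual-reachable set from 4 gives S-side
cut edges (S→T): {(2,5), (4,1), (4,3), (6,5), (7,5)} total cap 72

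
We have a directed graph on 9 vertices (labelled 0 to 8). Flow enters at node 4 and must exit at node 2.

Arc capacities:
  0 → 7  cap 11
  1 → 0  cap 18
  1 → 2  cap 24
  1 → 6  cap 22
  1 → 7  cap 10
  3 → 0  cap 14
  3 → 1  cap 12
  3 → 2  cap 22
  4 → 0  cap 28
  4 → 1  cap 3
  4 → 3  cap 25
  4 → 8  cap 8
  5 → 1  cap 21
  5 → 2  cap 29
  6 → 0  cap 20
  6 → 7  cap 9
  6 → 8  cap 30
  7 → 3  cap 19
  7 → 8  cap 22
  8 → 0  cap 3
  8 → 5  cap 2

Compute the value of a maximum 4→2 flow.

augment #1: 4→1→2 bottleneck 3, total now 3
augment #2: 4→3→2 bottleneck 22, total now 25
augment #3: 4→3→1→2 bottleneck 3, total now 28
augment #4: 4→8→5→2 bottleneck 2, total now 30
augment #5: 4→0→7→3→1→2 bottleneck 9, total now 39

Maximum flow value: 39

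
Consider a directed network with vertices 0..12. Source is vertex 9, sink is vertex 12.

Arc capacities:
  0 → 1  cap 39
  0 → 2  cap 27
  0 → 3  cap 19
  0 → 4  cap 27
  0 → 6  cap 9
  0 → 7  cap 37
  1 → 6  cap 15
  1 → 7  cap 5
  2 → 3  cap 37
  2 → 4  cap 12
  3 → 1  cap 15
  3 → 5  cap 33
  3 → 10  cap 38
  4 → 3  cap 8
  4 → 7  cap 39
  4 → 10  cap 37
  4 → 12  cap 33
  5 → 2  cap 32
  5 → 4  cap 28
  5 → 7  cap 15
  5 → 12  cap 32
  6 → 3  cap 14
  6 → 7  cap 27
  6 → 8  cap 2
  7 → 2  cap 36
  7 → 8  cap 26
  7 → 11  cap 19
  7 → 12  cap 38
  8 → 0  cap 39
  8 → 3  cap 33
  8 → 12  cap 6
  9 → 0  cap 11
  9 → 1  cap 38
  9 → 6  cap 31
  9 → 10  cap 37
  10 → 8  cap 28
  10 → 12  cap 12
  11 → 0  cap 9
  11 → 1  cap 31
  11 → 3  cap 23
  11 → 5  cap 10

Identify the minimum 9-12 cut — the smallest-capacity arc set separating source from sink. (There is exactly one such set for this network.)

augment #1: 9→10→12 push 12
augment #2: 9→0→4→12 push 11
augment #3: 9→1→7→12 push 5
augment #4: 9→6→7→12 push 27
augment #5: 9→6→8→12 push 2
augment #6: 9→10→8→12 push 4
augment #7: 9→6→3→5→12 push 2
augment #8: 9→1→6→3→5→12 push 12
augment #9: 9→10→8→0→4→12 push 16
augment #10: 9→10→8→0→7→12 push 5
max flow = 96; residual-reachable set from 9 gives S-side
cut edges (S→T): {(1,7), (6,3), (6,7), (6,8), (9,0), (9,10)} total cap 96

Min-cut arcs: {(1,7), (6,3), (6,7), (6,8), (9,0), (9,10)} (total capacity 96)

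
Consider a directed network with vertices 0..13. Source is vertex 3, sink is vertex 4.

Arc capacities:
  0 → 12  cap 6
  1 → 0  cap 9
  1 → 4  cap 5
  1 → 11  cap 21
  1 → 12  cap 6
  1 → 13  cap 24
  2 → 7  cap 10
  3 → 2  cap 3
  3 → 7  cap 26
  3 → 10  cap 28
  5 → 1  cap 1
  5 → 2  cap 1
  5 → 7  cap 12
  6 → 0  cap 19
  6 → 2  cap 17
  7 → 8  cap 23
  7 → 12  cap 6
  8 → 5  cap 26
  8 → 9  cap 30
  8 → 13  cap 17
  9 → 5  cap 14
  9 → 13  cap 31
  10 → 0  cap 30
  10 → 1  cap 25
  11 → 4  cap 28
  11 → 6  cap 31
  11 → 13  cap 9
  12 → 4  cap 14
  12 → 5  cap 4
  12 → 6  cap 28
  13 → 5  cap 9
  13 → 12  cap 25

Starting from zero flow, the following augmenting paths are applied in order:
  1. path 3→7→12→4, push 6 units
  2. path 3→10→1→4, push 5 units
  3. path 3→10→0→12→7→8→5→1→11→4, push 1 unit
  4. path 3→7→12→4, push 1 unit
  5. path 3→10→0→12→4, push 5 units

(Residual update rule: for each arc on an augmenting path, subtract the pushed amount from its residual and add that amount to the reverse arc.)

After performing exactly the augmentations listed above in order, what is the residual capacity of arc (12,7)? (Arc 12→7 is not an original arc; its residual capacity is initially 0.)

after path 1 (3→7→12→4, push 6): res(12,7)=6
after path 2 (3→10→1→4, push 5): res(12,7)=6
after path 3 (3→10→0→12→7→8→5→1→11→4, push 1): res(12,7)=5
after path 4 (3→7→12→4, push 1): res(12,7)=6
after path 5 (3→10→0→12→4, push 5): res(12,7)=6

Residual capacity of (12,7): 6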